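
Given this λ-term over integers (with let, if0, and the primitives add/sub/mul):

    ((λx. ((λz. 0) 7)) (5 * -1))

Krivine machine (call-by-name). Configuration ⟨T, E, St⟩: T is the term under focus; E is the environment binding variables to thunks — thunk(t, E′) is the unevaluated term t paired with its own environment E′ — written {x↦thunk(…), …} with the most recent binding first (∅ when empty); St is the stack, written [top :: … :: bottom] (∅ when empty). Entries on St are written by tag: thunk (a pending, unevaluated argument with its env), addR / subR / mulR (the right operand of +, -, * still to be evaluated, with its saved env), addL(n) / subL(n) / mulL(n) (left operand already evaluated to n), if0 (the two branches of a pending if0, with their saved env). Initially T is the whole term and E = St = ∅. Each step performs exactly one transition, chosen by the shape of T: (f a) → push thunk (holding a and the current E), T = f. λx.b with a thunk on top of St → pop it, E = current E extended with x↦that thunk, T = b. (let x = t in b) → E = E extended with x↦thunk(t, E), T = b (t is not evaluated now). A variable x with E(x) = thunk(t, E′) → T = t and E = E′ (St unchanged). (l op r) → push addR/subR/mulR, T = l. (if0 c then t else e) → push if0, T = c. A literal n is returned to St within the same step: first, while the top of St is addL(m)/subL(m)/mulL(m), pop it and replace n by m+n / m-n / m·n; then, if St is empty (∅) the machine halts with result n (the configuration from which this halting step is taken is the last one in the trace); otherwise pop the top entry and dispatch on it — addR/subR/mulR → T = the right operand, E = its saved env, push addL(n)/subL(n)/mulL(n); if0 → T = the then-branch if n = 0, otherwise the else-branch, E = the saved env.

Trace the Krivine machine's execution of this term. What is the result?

[0] [T=((λx. ((λz. 0) 7)) (5 * -1)) | E=∅ | St=∅]
[1] [T=(λx. ((λz. 0) 7)) | E=∅ | St=[thunk]]
[2] [T=((λz. 0) 7) | E={x↦thunk((5 * -1), ∅)} | St=∅]
[3] [T=(λz. 0) | E={x↦thunk((5 * -1), ∅)} | St=[thunk]]
[4] [T=0 | E={z↦thunk(7, {x↦thunk((5 * -1), ∅)}), x↦thunk((5 * -1), ∅)} | St=∅]
→ final value 0

Answer: 0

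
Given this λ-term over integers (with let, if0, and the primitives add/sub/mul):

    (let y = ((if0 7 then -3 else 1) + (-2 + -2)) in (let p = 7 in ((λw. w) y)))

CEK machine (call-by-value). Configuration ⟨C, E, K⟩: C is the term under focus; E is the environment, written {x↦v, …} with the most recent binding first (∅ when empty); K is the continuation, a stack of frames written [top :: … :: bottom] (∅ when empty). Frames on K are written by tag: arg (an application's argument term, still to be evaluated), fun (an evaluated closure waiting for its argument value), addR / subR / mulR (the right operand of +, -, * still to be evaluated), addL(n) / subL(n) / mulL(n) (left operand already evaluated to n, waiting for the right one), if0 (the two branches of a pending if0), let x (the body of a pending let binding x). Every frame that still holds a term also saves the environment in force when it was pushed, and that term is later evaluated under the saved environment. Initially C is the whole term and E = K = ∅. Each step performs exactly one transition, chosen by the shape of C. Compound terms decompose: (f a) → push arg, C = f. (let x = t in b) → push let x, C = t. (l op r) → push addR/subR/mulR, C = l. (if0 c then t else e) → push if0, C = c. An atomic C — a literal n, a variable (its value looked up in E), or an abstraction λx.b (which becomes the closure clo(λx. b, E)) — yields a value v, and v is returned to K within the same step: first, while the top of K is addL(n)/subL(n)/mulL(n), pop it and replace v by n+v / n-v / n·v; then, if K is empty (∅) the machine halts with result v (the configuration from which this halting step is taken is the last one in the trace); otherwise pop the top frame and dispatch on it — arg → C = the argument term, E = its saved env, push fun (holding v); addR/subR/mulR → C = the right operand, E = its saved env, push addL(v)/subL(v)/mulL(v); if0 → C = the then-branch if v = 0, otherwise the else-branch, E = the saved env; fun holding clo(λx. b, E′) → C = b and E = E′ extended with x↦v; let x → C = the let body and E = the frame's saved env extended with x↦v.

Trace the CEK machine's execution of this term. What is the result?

[0] [C=(let y = ((if0 7 then -3 else 1) + (-2 + -2)) in (let p = 7 in ((λw. w) y))) | E=∅ | K=∅]
[1] [C=((if0 7 then -3 else 1) + (-2 + -2)) | E=∅ | K=[let y]]
[2] [C=(if0 7 then -3 else 1) | E=∅ | K=[addR :: let y]]
[3] [C=7 | E=∅ | K=[if0 :: addR :: let y]]
[4] [C=1 | E=∅ | K=[addR :: let y]]
[5] [C=(-2 + -2) | E=∅ | K=[addL(1) :: let y]]
[6] [C=-2 | E=∅ | K=[addR :: addL(1) :: let y]]
[7] [C=-2 | E=∅ | K=[addL(-2) :: addL(1) :: let y]]
[8] [C=(let p = 7 in ((λw. w) y)) | E={y↦-3} | K=∅]
[9] [C=7 | E={y↦-3} | K=[let p]]
[10] [C=((λw. w) y) | E={p↦7, y↦-3} | K=∅]
[11] [C=(λw. w) | E={p↦7, y↦-3} | K=[arg]]
[12] [C=y | E={p↦7, y↦-3} | K=[fun]]
[13] [C=w | E={w↦-3, p↦7, y↦-3} | K=∅]
→ final value -3

Answer: -3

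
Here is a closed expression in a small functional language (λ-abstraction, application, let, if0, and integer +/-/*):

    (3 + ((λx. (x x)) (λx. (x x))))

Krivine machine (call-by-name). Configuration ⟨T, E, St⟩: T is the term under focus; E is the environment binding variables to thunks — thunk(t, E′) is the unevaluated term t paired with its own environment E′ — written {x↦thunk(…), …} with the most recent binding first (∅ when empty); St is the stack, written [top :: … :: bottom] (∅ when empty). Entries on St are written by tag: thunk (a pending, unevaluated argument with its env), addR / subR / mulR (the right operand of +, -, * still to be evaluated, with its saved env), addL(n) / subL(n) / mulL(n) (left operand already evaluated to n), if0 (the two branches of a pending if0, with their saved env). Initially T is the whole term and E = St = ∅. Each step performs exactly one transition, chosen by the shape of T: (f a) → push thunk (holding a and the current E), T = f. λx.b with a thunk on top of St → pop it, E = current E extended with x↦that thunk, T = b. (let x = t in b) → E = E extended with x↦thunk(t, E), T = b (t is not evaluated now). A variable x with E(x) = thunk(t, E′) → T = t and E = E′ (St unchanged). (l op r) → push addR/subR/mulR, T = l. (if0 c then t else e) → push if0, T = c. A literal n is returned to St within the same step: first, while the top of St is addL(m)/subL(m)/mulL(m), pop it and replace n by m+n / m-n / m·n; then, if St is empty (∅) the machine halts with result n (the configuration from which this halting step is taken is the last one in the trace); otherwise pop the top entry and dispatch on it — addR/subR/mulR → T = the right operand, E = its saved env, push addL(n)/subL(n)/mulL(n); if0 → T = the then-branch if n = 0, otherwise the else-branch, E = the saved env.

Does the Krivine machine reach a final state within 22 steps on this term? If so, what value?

t=0: <T=(3 + ((λx. (x x)) (λx. (x x)))), E=∅, St=∅>
t=1: <T=3, E=∅, St=[addR]>
t=2: <T=((λx. (x x)) (λx. (x x))), E=∅, St=[addL(3)]>
t=3: <T=(λx. (x x)), E=∅, St=[thunk :: addL(3)]>
t=4: <T=(x x), E={x↦thunk((λx. (x x)), ∅)}, St=[addL(3)]>
t=5: <T=x, E={x↦thunk((λx. (x x)), ∅)}, St=[thunk :: addL(3)]>
t=6: <T=(λx. (x x)), E=∅, St=[thunk :: addL(3)]>
t=7: <T=(x x), E={x↦thunk(x, {x↦thunk((λx. (x x)), ∅)})}, St=[addL(3)]>
t=8: <T=x, E={x↦thunk(x, {x↦thunk((λx. (x x)), ∅)})}, St=[thunk :: addL(3)]>
t=9: <T=x, E={x↦thunk((λx. (x x)), ∅)}, St=[thunk :: addL(3)]>
t=10: <T=(λx. (x x)), E=∅, St=[thunk :: addL(3)]>
t=11: <T=(x x), E={x↦thunk(x, {x↦thunk(x, {x↦thunk((λx. (x x)), ∅)})})}, St=[addL(3)]>
t=12: <T=x, E={x↦thunk(x, {x↦thunk(x, {x↦thunk((λx. (x x)), ∅)})})}, St=[thunk :: addL(3)]>
t=13: <T=x, E={x↦thunk(x, {x↦thunk((λx. (x x)), ∅)})}, St=[thunk :: addL(3)]>
t=14: <T=x, E={x↦thunk((λx. (x x)), ∅)}, St=[thunk :: addL(3)]>
t=15: <T=(λx. (x x)), E=∅, St=[thunk :: addL(3)]>
t=16: <T=(x x), E={x↦thunk(x, {x↦thunk(x, {x↦thunk(x, {x↦thunk((λx. (x x)), ∅)})})})}, St=[addL(3)]>
t=17: <T=x, E={x↦thunk(x, {x↦thunk(x, {x↦thunk(x, {x↦thunk((λx. (x x)), ∅)})})})}, St=[thunk :: addL(3)]>
t=18: <T=x, E={x↦thunk(x, {x↦thunk(x, {x↦thunk((λx. (x x)), ∅)})})}, St=[thunk :: addL(3)]>
t=19: <T=x, E={x↦thunk(x, {x↦thunk((λx. (x x)), ∅)})}, St=[thunk :: addL(3)]>
t=20: <T=x, E={x↦thunk((λx. (x x)), ∅)}, St=[thunk :: addL(3)]>
t=21: <T=(λx. (x x)), E=∅, St=[thunk :: addL(3)]>
t=22: <T=(x x), E={x↦thunk(x, {x↦thunk(x, {x↦thunk(x, {x↦thunk(x, {x↦thunk((λx. (x x)), ∅)})})})})}, St=[addL(3)]>
→ 22 transitions taken and the configuration is still not final: no result within 22 steps

Answer: DIVERGES (no final state within 22 steps)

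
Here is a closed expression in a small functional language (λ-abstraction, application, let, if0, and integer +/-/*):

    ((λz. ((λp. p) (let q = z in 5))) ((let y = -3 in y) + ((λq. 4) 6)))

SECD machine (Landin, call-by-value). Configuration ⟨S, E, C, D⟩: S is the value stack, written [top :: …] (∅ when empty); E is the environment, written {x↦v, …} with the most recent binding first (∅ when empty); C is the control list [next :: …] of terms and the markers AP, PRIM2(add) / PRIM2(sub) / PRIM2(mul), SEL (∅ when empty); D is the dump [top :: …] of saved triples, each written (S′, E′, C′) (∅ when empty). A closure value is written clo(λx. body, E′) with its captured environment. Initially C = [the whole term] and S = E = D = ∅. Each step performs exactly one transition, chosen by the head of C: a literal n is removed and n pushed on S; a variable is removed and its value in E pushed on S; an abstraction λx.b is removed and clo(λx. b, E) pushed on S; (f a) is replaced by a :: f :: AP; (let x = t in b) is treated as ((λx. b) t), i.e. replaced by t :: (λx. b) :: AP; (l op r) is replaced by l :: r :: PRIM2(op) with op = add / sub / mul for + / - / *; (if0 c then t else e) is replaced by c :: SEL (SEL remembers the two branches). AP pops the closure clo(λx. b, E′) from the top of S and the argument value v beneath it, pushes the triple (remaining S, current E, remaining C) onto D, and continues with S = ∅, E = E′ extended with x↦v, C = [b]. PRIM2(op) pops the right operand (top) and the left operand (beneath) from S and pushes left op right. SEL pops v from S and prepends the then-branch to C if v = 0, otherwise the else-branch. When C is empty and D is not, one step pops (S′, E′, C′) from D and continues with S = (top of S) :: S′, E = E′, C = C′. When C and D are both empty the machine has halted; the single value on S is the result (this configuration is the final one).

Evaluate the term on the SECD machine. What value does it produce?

t=0: ⟨S=∅; E=∅; C=[((λz. ((λp. p) (let q = z in 5))) ((let y = -3 in y) + ((λq. 4) 6)))]; D=∅⟩
t=1: ⟨S=∅; E=∅; C=[((let y = -3 in y) + ((λq. 4) 6)) :: (λz. ((λp. p) (let q = z in 5))) :: AP]; D=∅⟩
t=2: ⟨S=∅; E=∅; C=[(let y = -3 in y) :: ((λq. 4) 6) :: PRIM2(add) :: (λz. ((λp. p) (let q = z in 5))) :: AP]; D=∅⟩
t=3: ⟨S=∅; E=∅; C=[-3 :: (λy. y) :: AP :: ((λq. 4) 6) :: PRIM2(add) :: (λz. ((λp. p) (let q = z in 5))) :: AP]; D=∅⟩
t=4: ⟨S=[-3]; E=∅; C=[(λy. y) :: AP :: ((λq. 4) 6) :: PRIM2(add) :: (λz. ((λp. p) (let q = z in 5))) :: AP]; D=∅⟩
t=5: ⟨S=[clo(λy. y, ∅) :: -3]; E=∅; C=[AP :: ((λq. 4) 6) :: PRIM2(add) :: (λz. ((λp. p) (let q = z in 5))) :: AP]; D=∅⟩
t=6: ⟨S=∅; E={y↦-3}; C=[y]; D=[(∅, ∅, [((λq. 4) 6) :: PRIM2(add) :: (λz. ((λp. p) (let q = z in 5))) :: AP])]⟩
t=7: ⟨S=[-3]; E={y↦-3}; C=∅; D=[(∅, ∅, [((λq. 4) 6) :: PRIM2(add) :: (λz. ((λp. p) (let q = z in 5))) :: AP])]⟩
t=8: ⟨S=[-3]; E=∅; C=[((λq. 4) 6) :: PRIM2(add) :: (λz. ((λp. p) (let q = z in 5))) :: AP]; D=∅⟩
t=9: ⟨S=[-3]; E=∅; C=[6 :: (λq. 4) :: AP :: PRIM2(add) :: (λz. ((λp. p) (let q = z in 5))) :: AP]; D=∅⟩
t=10: ⟨S=[6 :: -3]; E=∅; C=[(λq. 4) :: AP :: PRIM2(add) :: (λz. ((λp. p) (let q = z in 5))) :: AP]; D=∅⟩
t=11: ⟨S=[clo(λq. 4, ∅) :: 6 :: -3]; E=∅; C=[AP :: PRIM2(add) :: (λz. ((λp. p) (let q = z in 5))) :: AP]; D=∅⟩
t=12: ⟨S=∅; E={q↦6}; C=[4]; D=[([-3], ∅, [PRIM2(add) :: (λz. ((λp. p) (let q = z in 5))) :: AP])]⟩
t=13: ⟨S=[4]; E={q↦6}; C=∅; D=[([-3], ∅, [PRIM2(add) :: (λz. ((λp. p) (let q = z in 5))) :: AP])]⟩
t=14: ⟨S=[4 :: -3]; E=∅; C=[PRIM2(add) :: (λz. ((λp. p) (let q = z in 5))) :: AP]; D=∅⟩
t=15: ⟨S=[1]; E=∅; C=[(λz. ((λp. p) (let q = z in 5))) :: AP]; D=∅⟩
t=16: ⟨S=[clo(λz. ((λp. p) (let q = z in 5)), ∅) :: 1]; E=∅; C=[AP]; D=∅⟩
t=17: ⟨S=∅; E={z↦1}; C=[((λp. p) (let q = z in 5))]; D=[(∅, ∅, ∅)]⟩
t=18: ⟨S=∅; E={z↦1}; C=[(let q = z in 5) :: (λp. p) :: AP]; D=[(∅, ∅, ∅)]⟩
t=19: ⟨S=∅; E={z↦1}; C=[z :: (λq. 5) :: AP :: (λp. p) :: AP]; D=[(∅, ∅, ∅)]⟩
t=20: ⟨S=[1]; E={z↦1}; C=[(λq. 5) :: AP :: (λp. p) :: AP]; D=[(∅, ∅, ∅)]⟩
t=21: ⟨S=[clo(λq. 5, {z↦1}) :: 1]; E={z↦1}; C=[AP :: (λp. p) :: AP]; D=[(∅, ∅, ∅)]⟩
t=22: ⟨S=∅; E={q↦1, z↦1}; C=[5]; D=[(∅, {z↦1}, [(λp. p) :: AP]) :: (∅, ∅, ∅)]⟩
t=23: ⟨S=[5]; E={q↦1, z↦1}; C=∅; D=[(∅, {z↦1}, [(λp. p) :: AP]) :: (∅, ∅, ∅)]⟩
t=24: ⟨S=[5]; E={z↦1}; C=[(λp. p) :: AP]; D=[(∅, ∅, ∅)]⟩
t=25: ⟨S=[clo(λp. p, {z↦1}) :: 5]; E={z↦1}; C=[AP]; D=[(∅, ∅, ∅)]⟩
t=26: ⟨S=∅; E={p↦5, z↦1}; C=[p]; D=[(∅, {z↦1}, ∅) :: (∅, ∅, ∅)]⟩
t=27: ⟨S=[5]; E={p↦5, z↦1}; C=∅; D=[(∅, {z↦1}, ∅) :: (∅, ∅, ∅)]⟩
t=28: ⟨S=[5]; E={z↦1}; C=∅; D=[(∅, ∅, ∅)]⟩
t=29: ⟨S=[5]; E=∅; C=∅; D=∅⟩
→ final value 5

Answer: 5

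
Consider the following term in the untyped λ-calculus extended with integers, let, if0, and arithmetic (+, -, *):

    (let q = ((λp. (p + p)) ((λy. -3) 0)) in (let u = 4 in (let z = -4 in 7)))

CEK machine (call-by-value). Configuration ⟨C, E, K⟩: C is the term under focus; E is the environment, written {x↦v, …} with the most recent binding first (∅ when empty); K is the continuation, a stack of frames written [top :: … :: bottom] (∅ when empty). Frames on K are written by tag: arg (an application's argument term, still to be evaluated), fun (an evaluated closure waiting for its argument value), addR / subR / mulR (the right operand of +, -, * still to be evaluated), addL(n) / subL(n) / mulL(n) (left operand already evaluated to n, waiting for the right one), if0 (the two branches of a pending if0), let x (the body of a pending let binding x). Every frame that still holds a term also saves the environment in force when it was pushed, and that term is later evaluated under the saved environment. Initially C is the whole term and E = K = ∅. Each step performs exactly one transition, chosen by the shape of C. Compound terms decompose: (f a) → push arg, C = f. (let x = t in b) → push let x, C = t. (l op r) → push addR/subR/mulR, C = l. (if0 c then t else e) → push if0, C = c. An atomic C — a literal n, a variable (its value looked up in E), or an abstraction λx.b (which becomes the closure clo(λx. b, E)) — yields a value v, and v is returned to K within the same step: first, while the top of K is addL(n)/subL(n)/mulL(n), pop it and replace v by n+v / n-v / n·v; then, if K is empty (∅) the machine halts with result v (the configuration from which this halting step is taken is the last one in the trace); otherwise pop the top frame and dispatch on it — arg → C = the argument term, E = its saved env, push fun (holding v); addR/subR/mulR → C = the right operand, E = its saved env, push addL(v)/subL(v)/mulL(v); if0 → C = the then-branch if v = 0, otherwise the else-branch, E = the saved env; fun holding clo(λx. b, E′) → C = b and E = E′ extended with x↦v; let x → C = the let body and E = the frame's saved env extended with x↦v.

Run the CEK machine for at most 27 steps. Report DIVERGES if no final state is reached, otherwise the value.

step 0: [C=(let q = ((λp. (p + p)) ((λy. -3) 0)) in (let u = 4 in (let z = -4 in 7))) | E=∅ | K=∅]
step 1: [C=((λp. (p + p)) ((λy. -3) 0)) | E=∅ | K=[let q]]
step 2: [C=(λp. (p + p)) | E=∅ | K=[arg :: let q]]
step 3: [C=((λy. -3) 0) | E=∅ | K=[fun :: let q]]
step 4: [C=(λy. -3) | E=∅ | K=[arg :: fun :: let q]]
step 5: [C=0 | E=∅ | K=[fun :: fun :: let q]]
step 6: [C=-3 | E={y↦0} | K=[fun :: let q]]
step 7: [C=(p + p) | E={p↦-3} | K=[let q]]
step 8: [C=p | E={p↦-3} | K=[addR :: let q]]
step 9: [C=p | E={p↦-3} | K=[addL(-3) :: let q]]
step 10: [C=(let u = 4 in (let z = -4 in 7)) | E={q↦-6} | K=∅]
step 11: [C=4 | E={q↦-6} | K=[let u]]
step 12: [C=(let z = -4 in 7) | E={u↦4, q↦-6} | K=∅]
step 13: [C=-4 | E={u↦4, q↦-6} | K=[let z]]
step 14: [C=7 | E={z↦-4, u↦4, q↦-6} | K=∅]
→ final value 7

Answer: 7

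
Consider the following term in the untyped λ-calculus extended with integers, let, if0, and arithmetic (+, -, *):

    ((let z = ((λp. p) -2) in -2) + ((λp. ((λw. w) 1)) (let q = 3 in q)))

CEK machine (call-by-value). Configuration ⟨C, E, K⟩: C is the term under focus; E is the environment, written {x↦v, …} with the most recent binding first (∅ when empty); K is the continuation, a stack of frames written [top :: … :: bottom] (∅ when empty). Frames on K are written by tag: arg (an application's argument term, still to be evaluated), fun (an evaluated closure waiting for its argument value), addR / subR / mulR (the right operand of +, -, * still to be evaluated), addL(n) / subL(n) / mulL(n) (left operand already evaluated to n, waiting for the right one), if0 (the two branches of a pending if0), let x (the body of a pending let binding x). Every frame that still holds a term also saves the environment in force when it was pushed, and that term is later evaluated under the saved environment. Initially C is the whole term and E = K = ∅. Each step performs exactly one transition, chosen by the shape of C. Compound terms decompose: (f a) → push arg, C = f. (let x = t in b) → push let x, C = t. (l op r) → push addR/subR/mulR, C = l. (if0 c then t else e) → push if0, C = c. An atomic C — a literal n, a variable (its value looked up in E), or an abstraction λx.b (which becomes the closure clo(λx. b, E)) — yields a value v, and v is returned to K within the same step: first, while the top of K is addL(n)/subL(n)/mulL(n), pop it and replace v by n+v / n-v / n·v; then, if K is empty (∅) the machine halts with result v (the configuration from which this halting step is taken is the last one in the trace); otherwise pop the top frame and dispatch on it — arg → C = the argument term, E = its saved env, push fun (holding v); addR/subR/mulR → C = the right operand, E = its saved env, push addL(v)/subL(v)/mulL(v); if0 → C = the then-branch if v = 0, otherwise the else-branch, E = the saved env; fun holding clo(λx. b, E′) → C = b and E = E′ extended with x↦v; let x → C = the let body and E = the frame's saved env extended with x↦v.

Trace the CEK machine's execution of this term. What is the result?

Answer: -1

Execution trace:
[0] ⟨C=((let z = ((λp. p) -2) in -2) + ((λp. ((λw. w) 1)) (let q = 3 in q))); E=∅; K=∅⟩
[1] ⟨C=(let z = ((λp. p) -2) in -2); E=∅; K=[addR]⟩
[2] ⟨C=((λp. p) -2); E=∅; K=[let z :: addR]⟩
[3] ⟨C=(λp. p); E=∅; K=[arg :: let z :: addR]⟩
[4] ⟨C=-2; E=∅; K=[fun :: let z :: addR]⟩
[5] ⟨C=p; E={p↦-2}; K=[let z :: addR]⟩
[6] ⟨C=-2; E={z↦-2}; K=[addR]⟩
[7] ⟨C=((λp. ((λw. w) 1)) (let q = 3 in q)); E=∅; K=[addL(-2)]⟩
[8] ⟨C=(λp. ((λw. w) 1)); E=∅; K=[arg :: addL(-2)]⟩
[9] ⟨C=(let q = 3 in q); E=∅; K=[fun :: addL(-2)]⟩
[10] ⟨C=3; E=∅; K=[let q :: fun :: addL(-2)]⟩
[11] ⟨C=q; E={q↦3}; K=[fun :: addL(-2)]⟩
[12] ⟨C=((λw. w) 1); E={p↦3}; K=[addL(-2)]⟩
[13] ⟨C=(λw. w); E={p↦3}; K=[arg :: addL(-2)]⟩
[14] ⟨C=1; E={p↦3}; K=[fun :: addL(-2)]⟩
[15] ⟨C=w; E={w↦1, p↦3}; K=[addL(-2)]⟩
→ final value -1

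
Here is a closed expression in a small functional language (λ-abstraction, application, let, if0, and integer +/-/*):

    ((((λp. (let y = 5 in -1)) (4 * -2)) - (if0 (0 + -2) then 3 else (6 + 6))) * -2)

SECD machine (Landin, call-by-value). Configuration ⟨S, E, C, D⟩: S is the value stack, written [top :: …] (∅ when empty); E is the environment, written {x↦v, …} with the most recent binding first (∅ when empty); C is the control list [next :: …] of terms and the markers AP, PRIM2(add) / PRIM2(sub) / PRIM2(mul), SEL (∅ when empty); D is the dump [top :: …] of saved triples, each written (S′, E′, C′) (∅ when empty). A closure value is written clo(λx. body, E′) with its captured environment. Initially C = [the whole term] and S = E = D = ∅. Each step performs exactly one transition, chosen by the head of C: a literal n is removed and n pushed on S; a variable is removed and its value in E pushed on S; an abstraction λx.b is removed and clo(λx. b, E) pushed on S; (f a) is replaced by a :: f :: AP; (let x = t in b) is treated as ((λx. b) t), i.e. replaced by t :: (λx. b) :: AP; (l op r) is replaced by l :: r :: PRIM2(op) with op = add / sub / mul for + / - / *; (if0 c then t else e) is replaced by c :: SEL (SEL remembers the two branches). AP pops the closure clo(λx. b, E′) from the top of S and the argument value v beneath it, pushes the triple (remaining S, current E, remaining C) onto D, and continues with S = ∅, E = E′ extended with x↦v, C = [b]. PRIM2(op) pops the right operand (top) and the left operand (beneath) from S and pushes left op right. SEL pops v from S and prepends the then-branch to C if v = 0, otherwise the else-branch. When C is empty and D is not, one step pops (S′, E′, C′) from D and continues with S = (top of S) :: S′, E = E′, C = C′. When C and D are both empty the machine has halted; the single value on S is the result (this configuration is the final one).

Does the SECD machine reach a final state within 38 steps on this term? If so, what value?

t=0: [S=∅ | E=∅ | C=[((((λp. (let y = 5 in -1)) (4 * -2)) - (if0 (0 + -2) then 3 else (6 + 6))) * -2)] | D=∅]
t=1: [S=∅ | E=∅ | C=[(((λp. (let y = 5 in -1)) (4 * -2)) - (if0 (0 + -2) then 3 else (6 + 6))) :: -2 :: PRIM2(mul)] | D=∅]
t=2: [S=∅ | E=∅ | C=[((λp. (let y = 5 in -1)) (4 * -2)) :: (if0 (0 + -2) then 3 else (6 + 6)) :: PRIM2(sub) :: -2 :: PRIM2(mul)] | D=∅]
t=3: [S=∅ | E=∅ | C=[(4 * -2) :: (λp. (let y = 5 in -1)) :: AP :: (if0 (0 + -2) then 3 else (6 + 6)) :: PRIM2(sub) :: -2 :: PRIM2(mul)] | D=∅]
t=4: [S=∅ | E=∅ | C=[4 :: -2 :: PRIM2(mul) :: (λp. (let y = 5 in -1)) :: AP :: (if0 (0 + -2) then 3 else (6 + 6)) :: PRIM2(sub) :: -2 :: PRIM2(mul)] | D=∅]
t=5: [S=[4] | E=∅ | C=[-2 :: PRIM2(mul) :: (λp. (let y = 5 in -1)) :: AP :: (if0 (0 + -2) then 3 else (6 + 6)) :: PRIM2(sub) :: -2 :: PRIM2(mul)] | D=∅]
t=6: [S=[-2 :: 4] | E=∅ | C=[PRIM2(mul) :: (λp. (let y = 5 in -1)) :: AP :: (if0 (0 + -2) then 3 else (6 + 6)) :: PRIM2(sub) :: -2 :: PRIM2(mul)] | D=∅]
t=7: [S=[-8] | E=∅ | C=[(λp. (let y = 5 in -1)) :: AP :: (if0 (0 + -2) then 3 else (6 + 6)) :: PRIM2(sub) :: -2 :: PRIM2(mul)] | D=∅]
t=8: [S=[clo(λp. (let y = 5 in -1), ∅) :: -8] | E=∅ | C=[AP :: (if0 (0 + -2) then 3 else (6 + 6)) :: PRIM2(sub) :: -2 :: PRIM2(mul)] | D=∅]
t=9: [S=∅ | E={p↦-8} | C=[(let y = 5 in -1)] | D=[(∅, ∅, [(if0 (0 + -2) then 3 else (6 + 6)) :: PRIM2(sub) :: -2 :: PRIM2(mul)])]]
t=10: [S=∅ | E={p↦-8} | C=[5 :: (λy. -1) :: AP] | D=[(∅, ∅, [(if0 (0 + -2) then 3 else (6 + 6)) :: PRIM2(sub) :: -2 :: PRIM2(mul)])]]
t=11: [S=[5] | E={p↦-8} | C=[(λy. -1) :: AP] | D=[(∅, ∅, [(if0 (0 + -2) then 3 else (6 + 6)) :: PRIM2(sub) :: -2 :: PRIM2(mul)])]]
t=12: [S=[clo(λy. -1, {p↦-8}) :: 5] | E={p↦-8} | C=[AP] | D=[(∅, ∅, [(if0 (0 + -2) then 3 else (6 + 6)) :: PRIM2(sub) :: -2 :: PRIM2(mul)])]]
t=13: [S=∅ | E={y↦5, p↦-8} | C=[-1] | D=[(∅, {p↦-8}, ∅) :: (∅, ∅, [(if0 (0 + -2) then 3 else (6 + 6)) :: PRIM2(sub) :: -2 :: PRIM2(mul)])]]
t=14: [S=[-1] | E={y↦5, p↦-8} | C=∅ | D=[(∅, {p↦-8}, ∅) :: (∅, ∅, [(if0 (0 + -2) then 3 else (6 + 6)) :: PRIM2(sub) :: -2 :: PRIM2(mul)])]]
t=15: [S=[-1] | E={p↦-8} | C=∅ | D=[(∅, ∅, [(if0 (0 + -2) then 3 else (6 + 6)) :: PRIM2(sub) :: -2 :: PRIM2(mul)])]]
t=16: [S=[-1] | E=∅ | C=[(if0 (0 + -2) then 3 else (6 + 6)) :: PRIM2(sub) :: -2 :: PRIM2(mul)] | D=∅]
t=17: [S=[-1] | E=∅ | C=[(0 + -2) :: SEL :: PRIM2(sub) :: -2 :: PRIM2(mul)] | D=∅]
t=18: [S=[-1] | E=∅ | C=[0 :: -2 :: PRIM2(add) :: SEL :: PRIM2(sub) :: -2 :: PRIM2(mul)] | D=∅]
t=19: [S=[0 :: -1] | E=∅ | C=[-2 :: PRIM2(add) :: SEL :: PRIM2(sub) :: -2 :: PRIM2(mul)] | D=∅]
t=20: [S=[-2 :: 0 :: -1] | E=∅ | C=[PRIM2(add) :: SEL :: PRIM2(sub) :: -2 :: PRIM2(mul)] | D=∅]
t=21: [S=[-2 :: -1] | E=∅ | C=[SEL :: PRIM2(sub) :: -2 :: PRIM2(mul)] | D=∅]
t=22: [S=[-1] | E=∅ | C=[(6 + 6) :: PRIM2(sub) :: -2 :: PRIM2(mul)] | D=∅]
t=23: [S=[-1] | E=∅ | C=[6 :: 6 :: PRIM2(add) :: PRIM2(sub) :: -2 :: PRIM2(mul)] | D=∅]
t=24: [S=[6 :: -1] | E=∅ | C=[6 :: PRIM2(add) :: PRIM2(sub) :: -2 :: PRIM2(mul)] | D=∅]
t=25: [S=[6 :: 6 :: -1] | E=∅ | C=[PRIM2(add) :: PRIM2(sub) :: -2 :: PRIM2(mul)] | D=∅]
t=26: [S=[12 :: -1] | E=∅ | C=[PRIM2(sub) :: -2 :: PRIM2(mul)] | D=∅]
t=27: [S=[-13] | E=∅ | C=[-2 :: PRIM2(mul)] | D=∅]
t=28: [S=[-2 :: -13] | E=∅ | C=[PRIM2(mul)] | D=∅]
t=29: [S=[26] | E=∅ | C=∅ | D=∅]
→ final value 26

Answer: 26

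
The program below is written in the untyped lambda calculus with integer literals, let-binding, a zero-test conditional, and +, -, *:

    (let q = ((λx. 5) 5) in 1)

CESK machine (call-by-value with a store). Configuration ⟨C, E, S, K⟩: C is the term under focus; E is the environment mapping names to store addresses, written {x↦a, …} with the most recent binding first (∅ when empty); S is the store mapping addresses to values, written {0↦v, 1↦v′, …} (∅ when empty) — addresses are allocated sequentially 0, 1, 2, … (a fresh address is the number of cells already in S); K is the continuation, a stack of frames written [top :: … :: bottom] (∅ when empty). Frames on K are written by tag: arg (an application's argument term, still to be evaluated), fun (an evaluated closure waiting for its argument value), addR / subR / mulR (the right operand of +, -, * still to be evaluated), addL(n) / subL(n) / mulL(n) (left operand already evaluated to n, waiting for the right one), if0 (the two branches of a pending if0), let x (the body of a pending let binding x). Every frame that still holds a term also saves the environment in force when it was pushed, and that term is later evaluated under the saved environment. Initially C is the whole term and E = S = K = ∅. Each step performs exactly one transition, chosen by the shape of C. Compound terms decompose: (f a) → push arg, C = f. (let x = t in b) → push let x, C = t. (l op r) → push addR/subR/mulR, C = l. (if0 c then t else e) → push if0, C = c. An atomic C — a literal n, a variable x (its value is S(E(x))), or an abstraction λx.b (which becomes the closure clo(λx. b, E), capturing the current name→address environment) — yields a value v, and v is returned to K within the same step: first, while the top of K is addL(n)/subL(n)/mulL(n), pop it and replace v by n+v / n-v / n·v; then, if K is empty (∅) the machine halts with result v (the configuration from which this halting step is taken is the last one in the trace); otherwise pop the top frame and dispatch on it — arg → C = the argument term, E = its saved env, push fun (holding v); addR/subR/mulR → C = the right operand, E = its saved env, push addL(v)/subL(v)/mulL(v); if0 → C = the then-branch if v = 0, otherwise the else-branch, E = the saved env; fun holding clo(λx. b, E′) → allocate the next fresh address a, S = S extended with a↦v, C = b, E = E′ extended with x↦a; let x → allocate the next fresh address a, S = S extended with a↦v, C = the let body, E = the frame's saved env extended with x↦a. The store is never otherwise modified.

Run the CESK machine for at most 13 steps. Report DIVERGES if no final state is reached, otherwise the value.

t=0: [C=(let q = ((λx. 5) 5) in 1) | E=∅ | S=∅ | K=∅]
t=1: [C=((λx. 5) 5) | E=∅ | S=∅ | K=[let q]]
t=2: [C=(λx. 5) | E=∅ | S=∅ | K=[arg :: let q]]
t=3: [C=5 | E=∅ | S=∅ | K=[fun :: let q]]
t=4: [C=5 | E={x↦0} | S={0↦5} | K=[let q]]
t=5: [C=1 | E={q↦1} | S={0↦5, 1↦5} | K=∅]
→ final value 1

Answer: 1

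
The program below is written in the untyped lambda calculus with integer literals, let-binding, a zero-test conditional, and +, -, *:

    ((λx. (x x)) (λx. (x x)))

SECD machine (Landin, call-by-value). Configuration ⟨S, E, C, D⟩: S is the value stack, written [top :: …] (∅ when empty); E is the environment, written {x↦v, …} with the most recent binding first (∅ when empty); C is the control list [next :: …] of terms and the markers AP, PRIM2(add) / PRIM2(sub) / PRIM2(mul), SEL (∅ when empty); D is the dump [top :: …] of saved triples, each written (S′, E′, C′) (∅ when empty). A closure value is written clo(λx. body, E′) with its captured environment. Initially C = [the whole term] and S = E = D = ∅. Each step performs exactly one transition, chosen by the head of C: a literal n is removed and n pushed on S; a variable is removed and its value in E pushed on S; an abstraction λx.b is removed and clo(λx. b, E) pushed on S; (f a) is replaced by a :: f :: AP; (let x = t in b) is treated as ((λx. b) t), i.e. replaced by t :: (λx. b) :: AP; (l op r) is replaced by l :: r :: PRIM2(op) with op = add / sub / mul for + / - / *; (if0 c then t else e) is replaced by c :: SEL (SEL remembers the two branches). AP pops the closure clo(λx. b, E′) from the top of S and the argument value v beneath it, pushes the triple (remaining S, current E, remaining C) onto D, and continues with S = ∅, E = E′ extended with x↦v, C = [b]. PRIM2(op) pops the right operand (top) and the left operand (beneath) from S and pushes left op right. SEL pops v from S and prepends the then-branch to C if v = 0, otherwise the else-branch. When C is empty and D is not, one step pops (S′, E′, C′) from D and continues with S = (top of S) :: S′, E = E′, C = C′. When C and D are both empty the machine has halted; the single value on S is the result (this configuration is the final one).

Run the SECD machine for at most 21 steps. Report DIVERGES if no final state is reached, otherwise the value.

0. ⟨S=∅; E=∅; C=[((λx. (x x)) (λx. (x x)))]; D=∅⟩
1. ⟨S=∅; E=∅; C=[(λx. (x x)) :: (λx. (x x)) :: AP]; D=∅⟩
2. ⟨S=[clo(λx. (x x), ∅)]; E=∅; C=[(λx. (x x)) :: AP]; D=∅⟩
3. ⟨S=[clo(λx. (x x), ∅) :: clo(λx. (x x), ∅)]; E=∅; C=[AP]; D=∅⟩
4. ⟨S=∅; E={x↦clo(λx. (x x), ∅)}; C=[(x x)]; D=[(∅, ∅, ∅)]⟩
5. ⟨S=∅; E={x↦clo(λx. (x x), ∅)}; C=[x :: x :: AP]; D=[(∅, ∅, ∅)]⟩
6. ⟨S=[clo(λx. (x x), ∅)]; E={x↦clo(λx. (x x), ∅)}; C=[x :: AP]; D=[(∅, ∅, ∅)]⟩
7. ⟨S=[clo(λx. (x x), ∅) :: clo(λx. (x x), ∅)]; E={x↦clo(λx. (x x), ∅)}; C=[AP]; D=[(∅, ∅, ∅)]⟩
8. ⟨S=∅; E={x↦clo(λx. (x x), ∅)}; C=[(x x)]; D=[(∅, {x↦clo(λx. (x x), ∅)}, ∅) :: (∅, ∅, ∅)]⟩
9. ⟨S=∅; E={x↦clo(λx. (x x), ∅)}; C=[x :: x :: AP]; D=[(∅, {x↦clo(λx. (x x), ∅)}, ∅) :: (∅, ∅, ∅)]⟩
10. ⟨S=[clo(λx. (x x), ∅)]; E={x↦clo(λx. (x x), ∅)}; C=[x :: AP]; D=[(∅, {x↦clo(λx. (x x), ∅)}, ∅) :: (∅, ∅, ∅)]⟩
11. ⟨S=[clo(λx. (x x), ∅) :: clo(λx. (x x), ∅)]; E={x↦clo(λx. (x x), ∅)}; C=[AP]; D=[(∅, {x↦clo(λx. (x x), ∅)}, ∅) :: (∅, ∅, ∅)]⟩
12. ⟨S=∅; E={x↦clo(λx. (x x), ∅)}; C=[(x x)]; D=[(∅, {x↦clo(λx. (x x), ∅)}, ∅) :: (∅, {x↦clo(λx. (x x), ∅)}, ∅) :: (∅, ∅, ∅)]⟩
13. ⟨S=∅; E={x↦clo(λx. (x x), ∅)}; C=[x :: x :: AP]; D=[(∅, {x↦clo(λx. (x x), ∅)}, ∅) :: (∅, {x↦clo(λx. (x x), ∅)}, ∅) :: (∅, ∅, ∅)]⟩
14. ⟨S=[clo(λx. (x x), ∅)]; E={x↦clo(λx. (x x), ∅)}; C=[x :: AP]; D=[(∅, {x↦clo(λx. (x x), ∅)}, ∅) :: (∅, {x↦clo(λx. (x x), ∅)}, ∅) :: (∅, ∅, ∅)]⟩
15. ⟨S=[clo(λx. (x x), ∅) :: clo(λx. (x x), ∅)]; E={x↦clo(λx. (x x), ∅)}; C=[AP]; D=[(∅, {x↦clo(λx. (x x), ∅)}, ∅) :: (∅, {x↦clo(λx. (x x), ∅)}, ∅) :: (∅, ∅, ∅)]⟩
16. ⟨S=∅; E={x↦clo(λx. (x x), ∅)}; C=[(x x)]; D=[(∅, {x↦clo(λx. (x x), ∅)}, ∅) :: (∅, {x↦clo(λx. (x x), ∅)}, ∅) :: (∅, {x↦clo(λx. (x x), ∅)}, ∅) :: (∅, ∅, ∅)]⟩
17. ⟨S=∅; E={x↦clo(λx. (x x), ∅)}; C=[x :: x :: AP]; D=[(∅, {x↦clo(λx. (x x), ∅)}, ∅) :: (∅, {x↦clo(λx. (x x), ∅)}, ∅) :: (∅, {x↦clo(λx. (x x), ∅)}, ∅) :: (∅, ∅, ∅)]⟩
18. ⟨S=[clo(λx. (x x), ∅)]; E={x↦clo(λx. (x x), ∅)}; C=[x :: AP]; D=[(∅, {x↦clo(λx. (x x), ∅)}, ∅) :: (∅, {x↦clo(λx. (x x), ∅)}, ∅) :: (∅, {x↦clo(λx. (x x), ∅)}, ∅) :: (∅, ∅, ∅)]⟩
19. ⟨S=[clo(λx. (x x), ∅) :: clo(λx. (x x), ∅)]; E={x↦clo(λx. (x x), ∅)}; C=[AP]; D=[(∅, {x↦clo(λx. (x x), ∅)}, ∅) :: (∅, {x↦clo(λx. (x x), ∅)}, ∅) :: (∅, {x↦clo(λx. (x x), ∅)}, ∅) :: (∅, ∅, ∅)]⟩
20. ⟨S=∅; E={x↦clo(λx. (x x), ∅)}; C=[(x x)]; D=[(∅, {x↦clo(λx. (x x), ∅)}, ∅) :: (∅, {x↦clo(λx. (x x), ∅)}, ∅) :: (∅, {x↦clo(λx. (x x), ∅)}, ∅) :: (∅, {x↦clo(λx. (x x), ∅)}, ∅) :: (∅, ∅, ∅)]⟩
21. ⟨S=∅; E={x↦clo(λx. (x x), ∅)}; C=[x :: x :: AP]; D=[(∅, {x↦clo(λx. (x x), ∅)}, ∅) :: (∅, {x↦clo(λx. (x x), ∅)}, ∅) :: (∅, {x↦clo(λx. (x x), ∅)}, ∅) :: (∅, {x↦clo(λx. (x x), ∅)}, ∅) :: (∅, ∅, ∅)]⟩
→ 21 transitions taken and the configuration is still not final: no result within 21 steps

Answer: DIVERGES (no final state within 21 steps)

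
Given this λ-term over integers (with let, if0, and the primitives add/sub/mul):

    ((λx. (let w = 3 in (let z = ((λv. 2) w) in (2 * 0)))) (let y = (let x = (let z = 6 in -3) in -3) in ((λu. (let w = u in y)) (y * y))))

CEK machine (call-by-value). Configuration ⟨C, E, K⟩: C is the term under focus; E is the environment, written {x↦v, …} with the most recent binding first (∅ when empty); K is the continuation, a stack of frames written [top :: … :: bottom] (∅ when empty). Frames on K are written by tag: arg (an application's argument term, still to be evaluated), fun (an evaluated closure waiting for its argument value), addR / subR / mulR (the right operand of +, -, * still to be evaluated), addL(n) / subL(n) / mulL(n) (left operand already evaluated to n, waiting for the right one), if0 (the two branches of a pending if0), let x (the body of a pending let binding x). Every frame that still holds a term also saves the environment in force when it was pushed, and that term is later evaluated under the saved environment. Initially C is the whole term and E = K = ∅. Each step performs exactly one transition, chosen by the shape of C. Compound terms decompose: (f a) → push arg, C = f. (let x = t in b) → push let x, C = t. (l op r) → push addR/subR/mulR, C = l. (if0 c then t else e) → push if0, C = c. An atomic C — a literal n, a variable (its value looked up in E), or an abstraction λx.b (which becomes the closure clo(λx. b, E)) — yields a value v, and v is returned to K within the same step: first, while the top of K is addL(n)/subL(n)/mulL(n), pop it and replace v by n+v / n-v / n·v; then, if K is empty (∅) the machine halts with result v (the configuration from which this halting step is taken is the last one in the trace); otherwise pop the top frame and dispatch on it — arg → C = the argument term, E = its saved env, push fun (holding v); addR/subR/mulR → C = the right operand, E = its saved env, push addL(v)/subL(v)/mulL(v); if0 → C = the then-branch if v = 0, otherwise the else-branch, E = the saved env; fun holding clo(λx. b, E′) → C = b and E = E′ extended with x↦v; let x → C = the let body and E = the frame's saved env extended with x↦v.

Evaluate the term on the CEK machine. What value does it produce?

step 0: [C=((λx. (let w = 3 in (let z = ((λv. 2) w) in (2 * 0)))) (let y = (let x = (let z = 6 in -3) in -3) in ((λu. (let w = u in y)) (y * y)))) | E=∅ | K=∅]
step 1: [C=(λx. (let w = 3 in (let z = ((λv. 2) w) in (2 * 0)))) | E=∅ | K=[arg]]
step 2: [C=(let y = (let x = (let z = 6 in -3) in -3) in ((λu. (let w = u in y)) (y * y))) | E=∅ | K=[fun]]
step 3: [C=(let x = (let z = 6 in -3) in -3) | E=∅ | K=[let y :: fun]]
step 4: [C=(let z = 6 in -3) | E=∅ | K=[let x :: let y :: fun]]
step 5: [C=6 | E=∅ | K=[let z :: let x :: let y :: fun]]
step 6: [C=-3 | E={z↦6} | K=[let x :: let y :: fun]]
step 7: [C=-3 | E={x↦-3} | K=[let y :: fun]]
step 8: [C=((λu. (let w = u in y)) (y * y)) | E={y↦-3} | K=[fun]]
step 9: [C=(λu. (let w = u in y)) | E={y↦-3} | K=[arg :: fun]]
step 10: [C=(y * y) | E={y↦-3} | K=[fun :: fun]]
step 11: [C=y | E={y↦-3} | K=[mulR :: fun :: fun]]
step 12: [C=y | E={y↦-3} | K=[mulL(-3) :: fun :: fun]]
step 13: [C=(let w = u in y) | E={u↦9, y↦-3} | K=[fun]]
step 14: [C=u | E={u↦9, y↦-3} | K=[let w :: fun]]
step 15: [C=y | E={w↦9, u↦9, y↦-3} | K=[fun]]
step 16: [C=(let w = 3 in (let z = ((λv. 2) w) in (2 * 0))) | E={x↦-3} | K=∅]
step 17: [C=3 | E={x↦-3} | K=[let w]]
step 18: [C=(let z = ((λv. 2) w) in (2 * 0)) | E={w↦3, x↦-3} | K=∅]
step 19: [C=((λv. 2) w) | E={w↦3, x↦-3} | K=[let z]]
step 20: [C=(λv. 2) | E={w↦3, x↦-3} | K=[arg :: let z]]
step 21: [C=w | E={w↦3, x↦-3} | K=[fun :: let z]]
step 22: [C=2 | E={v↦3, w↦3, x↦-3} | K=[let z]]
step 23: [C=(2 * 0) | E={z↦2, w↦3, x↦-3} | K=∅]
step 24: [C=2 | E={z↦2, w↦3, x↦-3} | K=[mulR]]
step 25: [C=0 | E={z↦2, w↦3, x↦-3} | K=[mulL(2)]]
→ final value 0

Answer: 0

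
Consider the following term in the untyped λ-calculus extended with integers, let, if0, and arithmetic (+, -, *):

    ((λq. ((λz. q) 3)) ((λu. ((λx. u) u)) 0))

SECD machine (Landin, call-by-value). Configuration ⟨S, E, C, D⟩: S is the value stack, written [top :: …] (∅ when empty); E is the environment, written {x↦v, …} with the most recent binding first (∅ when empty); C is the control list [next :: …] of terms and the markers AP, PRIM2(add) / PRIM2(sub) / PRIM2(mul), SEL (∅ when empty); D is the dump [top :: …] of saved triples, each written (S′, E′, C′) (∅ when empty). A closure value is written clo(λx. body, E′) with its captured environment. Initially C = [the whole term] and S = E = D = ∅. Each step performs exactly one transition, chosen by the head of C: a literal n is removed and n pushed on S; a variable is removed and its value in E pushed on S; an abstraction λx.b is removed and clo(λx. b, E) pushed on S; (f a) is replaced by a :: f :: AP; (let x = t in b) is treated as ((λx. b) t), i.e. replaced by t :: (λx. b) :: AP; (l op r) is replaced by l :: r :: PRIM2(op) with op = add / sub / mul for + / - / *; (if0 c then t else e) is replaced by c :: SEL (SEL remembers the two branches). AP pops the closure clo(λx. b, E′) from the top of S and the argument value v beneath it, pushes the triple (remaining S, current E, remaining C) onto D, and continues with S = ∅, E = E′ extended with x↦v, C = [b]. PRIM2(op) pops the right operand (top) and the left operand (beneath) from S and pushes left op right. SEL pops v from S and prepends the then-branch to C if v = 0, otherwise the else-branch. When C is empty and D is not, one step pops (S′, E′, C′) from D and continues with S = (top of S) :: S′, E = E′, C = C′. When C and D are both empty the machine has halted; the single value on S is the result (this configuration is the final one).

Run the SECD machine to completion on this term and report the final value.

step 0: ⟨S=∅; E=∅; C=[((λq. ((λz. q) 3)) ((λu. ((λx. u) u)) 0))]; D=∅⟩
step 1: ⟨S=∅; E=∅; C=[((λu. ((λx. u) u)) 0) :: (λq. ((λz. q) 3)) :: AP]; D=∅⟩
step 2: ⟨S=∅; E=∅; C=[0 :: (λu. ((λx. u) u)) :: AP :: (λq. ((λz. q) 3)) :: AP]; D=∅⟩
step 3: ⟨S=[0]; E=∅; C=[(λu. ((λx. u) u)) :: AP :: (λq. ((λz. q) 3)) :: AP]; D=∅⟩
step 4: ⟨S=[clo(λu. ((λx. u) u), ∅) :: 0]; E=∅; C=[AP :: (λq. ((λz. q) 3)) :: AP]; D=∅⟩
step 5: ⟨S=∅; E={u↦0}; C=[((λx. u) u)]; D=[(∅, ∅, [(λq. ((λz. q) 3)) :: AP])]⟩
step 6: ⟨S=∅; E={u↦0}; C=[u :: (λx. u) :: AP]; D=[(∅, ∅, [(λq. ((λz. q) 3)) :: AP])]⟩
step 7: ⟨S=[0]; E={u↦0}; C=[(λx. u) :: AP]; D=[(∅, ∅, [(λq. ((λz. q) 3)) :: AP])]⟩
step 8: ⟨S=[clo(λx. u, {u↦0}) :: 0]; E={u↦0}; C=[AP]; D=[(∅, ∅, [(λq. ((λz. q) 3)) :: AP])]⟩
step 9: ⟨S=∅; E={x↦0, u↦0}; C=[u]; D=[(∅, {u↦0}, ∅) :: (∅, ∅, [(λq. ((λz. q) 3)) :: AP])]⟩
step 10: ⟨S=[0]; E={x↦0, u↦0}; C=∅; D=[(∅, {u↦0}, ∅) :: (∅, ∅, [(λq. ((λz. q) 3)) :: AP])]⟩
step 11: ⟨S=[0]; E={u↦0}; C=∅; D=[(∅, ∅, [(λq. ((λz. q) 3)) :: AP])]⟩
step 12: ⟨S=[0]; E=∅; C=[(λq. ((λz. q) 3)) :: AP]; D=∅⟩
step 13: ⟨S=[clo(λq. ((λz. q) 3), ∅) :: 0]; E=∅; C=[AP]; D=∅⟩
step 14: ⟨S=∅; E={q↦0}; C=[((λz. q) 3)]; D=[(∅, ∅, ∅)]⟩
step 15: ⟨S=∅; E={q↦0}; C=[3 :: (λz. q) :: AP]; D=[(∅, ∅, ∅)]⟩
step 16: ⟨S=[3]; E={q↦0}; C=[(λz. q) :: AP]; D=[(∅, ∅, ∅)]⟩
step 17: ⟨S=[clo(λz. q, {q↦0}) :: 3]; E={q↦0}; C=[AP]; D=[(∅, ∅, ∅)]⟩
step 18: ⟨S=∅; E={z↦3, q↦0}; C=[q]; D=[(∅, {q↦0}, ∅) :: (∅, ∅, ∅)]⟩
step 19: ⟨S=[0]; E={z↦3, q↦0}; C=∅; D=[(∅, {q↦0}, ∅) :: (∅, ∅, ∅)]⟩
step 20: ⟨S=[0]; E={q↦0}; C=∅; D=[(∅, ∅, ∅)]⟩
step 21: ⟨S=[0]; E=∅; C=∅; D=∅⟩
→ final value 0

Answer: 0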